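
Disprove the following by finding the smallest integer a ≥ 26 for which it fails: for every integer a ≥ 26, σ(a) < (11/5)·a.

A counterexample is any integer a ≥ 26 such that the claim fails; we check each in order.
a = 26: σ(26) = 42; 42 < 286/5.
a = 27: σ(27) = 40; 40 < 297/5.
a = 28: σ(28) = 56; 56 < 308/5.
a = 29: σ(29) = 30; 30 < 319/5.
a = 30: σ(30) = 72; 72 ≥ 66.
So a = 30 is the smallest counterexample.

a = 30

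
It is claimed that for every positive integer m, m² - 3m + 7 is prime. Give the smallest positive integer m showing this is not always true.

m = 6

A counterexample is any positive integer m such that m² - 3m + 7 is not prime; we check each in order.
For m = 1, 2, 3, 4, 5 the conclusion holds.
m = 6: m² - 3m + 7 = 25 = 5 × 5, composite.
Hence m = 6 is a counterexample.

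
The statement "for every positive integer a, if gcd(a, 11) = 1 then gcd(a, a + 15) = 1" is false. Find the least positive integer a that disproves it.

A counterexample is any positive integer a such that gcd(a, 11) = 1 but gcd(a, a + 15) > 1; we check each in order.
For a = 1, 2 the conclusion holds.
a = 3: gcd(3, 18) = 3.

a = 3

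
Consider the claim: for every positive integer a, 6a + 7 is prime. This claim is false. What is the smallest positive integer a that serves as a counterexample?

Check each positive integer a in order until 6a + 7 is not prime.
a = 1: 6a + 7 = 13, prime.
a = 2: 6a + 7 = 19, prime.
a = 3: 6a + 7 = 25 = 5 × 5, composite.
Thus a = 3 disproves the claim, and no smaller a works.

a = 3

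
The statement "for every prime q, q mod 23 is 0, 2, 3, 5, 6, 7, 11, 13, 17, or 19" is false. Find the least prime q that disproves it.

A counterexample is any prime q such that the claim fails; we check each in order.
The first 10 eligible values, up to q = 29, all satisfy the conclusion.
q = 31: 31 mod 23 = 8 — not in {0, 2, 3, 5, 6, 7, 11, 13, 17, 19}.
Hence q = 31 is a counterexample.

q = 31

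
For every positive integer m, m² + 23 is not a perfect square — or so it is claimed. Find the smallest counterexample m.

We need the least positive integer m for which m² + 23 is a perfect square.
For m = 1, 2, 3, 4, 5, 6, 7, 8, 9, 10 the conclusion holds.
m = 11: 11² + 23 = 144 = 12², a perfect square.

m = 11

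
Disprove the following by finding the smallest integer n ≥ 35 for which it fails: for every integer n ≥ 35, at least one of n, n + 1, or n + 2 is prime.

n = 38

n = 35: 37 is prime.
n = 36: 37 is prime.
n = 37: 37 is prime.
n = 38: 38 = 2 × 19; 39 = 3 × 13; 40 = 2 × 20 — all composite.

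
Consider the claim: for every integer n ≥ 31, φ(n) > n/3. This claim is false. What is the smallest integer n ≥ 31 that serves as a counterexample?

n = 36

For n = 31, 32, 33, 34, 35 the conclusion holds.
n = 36: φ(36) = 12 and 36/3 = 12, so φ(36) ≤ 36/3.
Hence n = 36 is a counterexample.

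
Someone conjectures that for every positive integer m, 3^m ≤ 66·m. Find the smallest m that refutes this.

We need the least positive integer m for which 3^m > 66·m.
m = 1: 3^m = 3 and 66·m = 66, so 3 ≤ 66.
m = 2: 3^m = 9 and 66·m = 132, so 9 ≤ 132.
m = 3: 3^m = 27 and 66·m = 198, so 27 ≤ 198.
m = 4: 3^m = 81 and 66·m = 264, so 81 ≤ 264.
m = 5: 3^m = 243 and 66·m = 330, so 243 ≤ 330.
m = 6: 3^m = 729 and 66·m = 396, so 729 > 396.

m = 6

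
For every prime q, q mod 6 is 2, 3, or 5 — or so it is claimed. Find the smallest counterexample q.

q = 2: 2 mod 6 = 2.
q = 3: 3 mod 6 = 3.
q = 5: 5 mod 6 = 5.
q = 7: 7 mod 6 = 1 — not in {2, 3, 5}.
Hence q = 7 is a counterexample.

q = 7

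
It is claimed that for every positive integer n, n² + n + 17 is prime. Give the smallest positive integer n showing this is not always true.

n = 16

We need the least positive integer n for which n² + n + 17 is not prime.
The first 15 eligible values, up to n = 15, all satisfy the conclusion.
n = 16: n² + n + 17 = 289 = 17 × 17, composite.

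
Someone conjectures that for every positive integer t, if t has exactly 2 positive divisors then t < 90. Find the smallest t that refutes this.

A counterexample is any positive integer t such that t has exactly 2 positive divisors but the claim fails; we check each in order.
The first 24 eligible values, up to t = 89, all satisfy the conclusion.
t = 97: τ(97) = 2; 97 ≥ 90.

t = 97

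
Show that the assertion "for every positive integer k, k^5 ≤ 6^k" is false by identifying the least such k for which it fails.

A counterexample is any positive integer k such that k^5 > 6^k; we check each in order.
For k = 1, 2 the conclusion holds.
k = 3: k^5 = 243 and 6^k = 216, so 243 > 216.

k = 3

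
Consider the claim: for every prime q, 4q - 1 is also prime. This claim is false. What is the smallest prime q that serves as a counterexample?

For q = 2, 3, 5 the conclusion holds.
q = 7: 4q - 1 = 27 = 3 × 9, not prime.
Hence q = 7 is a counterexample.

q = 7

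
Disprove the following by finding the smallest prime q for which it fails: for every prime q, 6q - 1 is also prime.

q = 11

Check each prime q in order until 6q - 1 is not prime.
q = 2: 6q - 1 = 11, prime.
q = 3: 6q - 1 = 17, prime.
q = 5: 6q - 1 = 29, prime.
q = 7: 6q - 1 = 41, prime.
q = 11: 6q - 1 = 65 = 5 × 13, not prime.
Hence q = 11 is a counterexample.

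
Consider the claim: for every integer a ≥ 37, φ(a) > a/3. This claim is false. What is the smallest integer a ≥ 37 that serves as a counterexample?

We need the least integer a ≥ 37 for which the claim fails.
For a = 37, 38, 39, 40, 41 the conclusion holds.
a = 42: φ(42) = 12 and 42/3 = 14, so φ(42) ≤ 42/3.

a = 42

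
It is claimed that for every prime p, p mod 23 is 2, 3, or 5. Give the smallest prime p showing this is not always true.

p = 2: 2 mod 23 = 2.
p = 3: 3 mod 23 = 3.
p = 5: 5 mod 23 = 5.
p = 7: 7 mod 23 = 7 — not in {2, 3, 5}.

p = 7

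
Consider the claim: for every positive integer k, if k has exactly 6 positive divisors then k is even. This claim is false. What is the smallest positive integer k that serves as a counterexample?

k = 12: divisors of 12: 1, 2, 3, 4, 6, 12; 12 is even.
k = 18: divisors of 18: 1, 2, 3, 6, 9, 18; 18 is even.
k = 20: divisors of 20: 1, 2, 4, 5, 10, 20; 20 is even.
k = 28: divisors of 28: 1, 2, 4, 7, 14, 28; 28 is even.
k = 32: divisors of 32: 1, 2, 4, 8, 16, 32; 32 is even.
k = 44: divisors of 44: 1, 2, 4, 11, 22, 44; 44 is even.
k = 45: divisors of 45: 1, 3, 5, 9, 15, 45; 45 is odd.

k = 45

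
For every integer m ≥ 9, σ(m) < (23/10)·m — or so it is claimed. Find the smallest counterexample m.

m = 12

For m = 9, 10, 11 the conclusion holds.
m = 12: σ(12) = 28; 28 ≥ 138/5.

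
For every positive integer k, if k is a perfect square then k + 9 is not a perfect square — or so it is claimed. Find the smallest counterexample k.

A counterexample is any positive integer k such that k is a perfect square but k + 9 is a perfect square; we check each in order.
For k = 1, 4, 9 the conclusion holds.
k = 16: 16 = 4² and 16 + 9 = 25 = 5².
Hence k = 16 is a counterexample.

k = 16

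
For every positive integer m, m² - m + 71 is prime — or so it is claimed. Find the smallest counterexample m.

m = 3

For m = 1, 2 the conclusion holds.
m = 3: m² - m + 71 = 77 = 7 × 11, composite.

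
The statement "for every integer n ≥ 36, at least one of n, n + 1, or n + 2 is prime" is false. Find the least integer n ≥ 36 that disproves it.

For n = 36, 37 the conclusion holds.
n = 38: 38 = 2 × 19; 39 = 3 × 13; 40 = 2 × 20 — all composite.

n = 38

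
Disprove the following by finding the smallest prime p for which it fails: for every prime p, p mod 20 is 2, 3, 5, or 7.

p = 11

For p = 2, 3, 5, 7 the conclusion holds.
p = 11: 11 mod 20 = 11 — not in {2, 3, 5, 7}.
Thus p = 11 disproves the claim, and no smaller p works.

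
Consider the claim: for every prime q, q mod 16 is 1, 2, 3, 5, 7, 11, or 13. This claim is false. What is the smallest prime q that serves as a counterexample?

q = 31

For q = 2, 3, 5, 7, 11, 13, 17, 19, 23, 29 the conclusion holds.
q = 31: 31 mod 16 = 15 — not in {1, 2, 3, 5, 7, 11, 13}.
Hence q = 31 is a counterexample.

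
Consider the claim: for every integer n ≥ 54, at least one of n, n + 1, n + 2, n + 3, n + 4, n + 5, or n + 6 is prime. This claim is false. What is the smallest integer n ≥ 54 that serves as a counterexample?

n = 90

Check each integer n ≥ 54 in order until n, n + 1, n + 2, n + 3, n + 4, n + 5, n + 6 are all composite.
For n = 54, 55, 56, 57, …, 87, 88, 89 the conclusion holds.
n = 90: 90 = 2 × 45; 91 = 7 × 13; 92 = 2 × 46; 93 = 3 × 31; 94 = 2 × 47; 95 = 5 × 19; 96 = 2 × 48 — all composite.
Hence n = 90 is a counterexample.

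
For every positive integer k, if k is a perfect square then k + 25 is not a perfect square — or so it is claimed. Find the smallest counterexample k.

k = 144

A counterexample is any positive integer k such that k is a perfect square but k + 25 is a perfect square; we check each in order.
The first 11 eligible values, up to k = 121, all satisfy the conclusion.
k = 144: 144 = 12² and 144 + 25 = 169 = 13².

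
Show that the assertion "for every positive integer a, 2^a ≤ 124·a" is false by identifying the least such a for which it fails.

a = 11

Check each positive integer a in order until 2^a > 124·a.
The first 10 eligible values, up to a = 10, all satisfy the conclusion.
a = 11: 2^a = 2048 and 124·a = 1364, so 2048 > 1364.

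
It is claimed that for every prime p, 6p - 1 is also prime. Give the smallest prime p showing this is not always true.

p = 11

We need the least prime p for which 6p - 1 is not prime.
p = 2: 6p - 1 = 11, prime.
p = 3: 6p - 1 = 17, prime.
p = 5: 6p - 1 = 29, prime.
p = 7: 6p - 1 = 41, prime.
p = 11: 6p - 1 = 65 = 5 × 13, not prime.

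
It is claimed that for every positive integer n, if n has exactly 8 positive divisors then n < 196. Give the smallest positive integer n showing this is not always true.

Check each positive integer n in order until n has exactly 8 positive divisors but the claim fails.
For n = 24, 30, 40, 42, …, 189, 190, 195 the conclusion holds.
n = 222: τ(222) = 8; 222 ≥ 196.

n = 222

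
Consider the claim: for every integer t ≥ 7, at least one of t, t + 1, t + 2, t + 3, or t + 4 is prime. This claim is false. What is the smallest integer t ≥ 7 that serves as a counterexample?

The first 17 eligible values, up to t = 23, all satisfy the conclusion.
t = 24: 24 = 2 × 12; 25 = 5 × 5; 26 = 2 × 13; 27 = 3 × 9; 28 = 2 × 14 — all composite.
So t = 24 is the smallest counterexample.

t = 24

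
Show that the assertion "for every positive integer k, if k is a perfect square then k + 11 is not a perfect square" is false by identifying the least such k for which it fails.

We need the least positive integer k for which k is a perfect square but k + 11 is a perfect square.
For k = 1, 4, 9, 16 the conclusion holds.
k = 25: 25 = 5² and 25 + 11 = 36 = 6².
So k = 25 is the smallest counterexample.

k = 25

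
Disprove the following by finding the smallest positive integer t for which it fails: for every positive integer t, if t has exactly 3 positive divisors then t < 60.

A counterexample is any positive integer t such that t has exactly 3 positive divisors but the claim fails; we check each in order.
The first 4 eligible values, up to t = 49, all satisfy the conclusion.
t = 121: τ(121) = 3; 121 ≥ 60.
Thus t = 121 disproves the claim, and no smaller t works.

t = 121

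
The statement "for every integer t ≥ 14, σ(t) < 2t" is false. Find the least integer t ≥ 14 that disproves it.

t = 18

The first 4 eligible values, up to t = 17, all satisfy the conclusion.
t = 18: σ(18) = 39; 39 ≥ 36.
Thus t = 18 disproves the claim, and no smaller t works.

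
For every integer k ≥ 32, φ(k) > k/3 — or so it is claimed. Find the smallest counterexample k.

k = 36

For k = 32, 33, 34, 35 the conclusion holds.
k = 36: φ(36) = 12 and 36/3 = 12, so φ(36) ≤ 36/3.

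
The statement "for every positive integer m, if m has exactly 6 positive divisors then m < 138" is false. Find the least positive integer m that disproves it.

We need the least positive integer m for which m has exactly 6 positive divisors but the claim fails.
For m = 12, 18, 20, 28, …, 116, 117, 124 the conclusion holds.
m = 147: τ(147) = 6; 147 ≥ 138.
Hence m = 147 is a counterexample.

m = 147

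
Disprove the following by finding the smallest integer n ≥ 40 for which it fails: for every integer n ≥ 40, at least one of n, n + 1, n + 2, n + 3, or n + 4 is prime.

A counterexample is any integer n ≥ 40 such that n, n + 1, n + 2, n + 3, n + 4 are all composite; we check each in order.
The first 8 eligible values, up to n = 47, all satisfy the conclusion.
n = 48: 48 = 2 × 24; 49 = 7 × 7; 50 = 2 × 25; 51 = 3 × 17; 52 = 2 × 26 — all composite.

n = 48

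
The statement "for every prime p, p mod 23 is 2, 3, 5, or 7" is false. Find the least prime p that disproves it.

Check each prime p in order until the claim fails.
For p = 2, 3, 5, 7 the conclusion holds.
p = 11: 11 mod 23 = 11 — not in {2, 3, 5, 7}.
Hence p = 11 is a counterexample.

p = 11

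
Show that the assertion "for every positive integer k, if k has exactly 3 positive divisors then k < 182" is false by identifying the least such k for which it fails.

k = 289

We need the least positive integer k for which k has exactly 3 positive divisors but the claim fails.
k = 4: τ(4) = 3; 4 < 182.
k = 9: τ(9) = 3; 9 < 182.
k = 25: τ(25) = 3; 25 < 182.
k = 49: τ(49) = 3; 49 < 182.
k = 121: τ(121) = 3; 121 < 182.
k = 169: τ(169) = 3; 169 < 182.
k = 289: τ(289) = 3; 289 ≥ 182.
So k = 289 is the smallest counterexample.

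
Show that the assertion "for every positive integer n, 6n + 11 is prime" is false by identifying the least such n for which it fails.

n = 4

A counterexample is any positive integer n such that 6n + 11 is not prime; we check each in order.
For n = 1, 2, 3 the conclusion holds.
n = 4: 6n + 11 = 35 = 5 × 7, composite.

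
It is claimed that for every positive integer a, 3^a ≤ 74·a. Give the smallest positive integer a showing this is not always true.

A counterexample is any positive integer a such that 3^a > 74·a; we check each in order.
a = 1: 3^a = 3 and 74·a = 74, so 3 ≤ 74.
a = 2: 3^a = 9 and 74·a = 148, so 9 ≤ 148.
a = 3: 3^a = 27 and 74·a = 222, so 27 ≤ 222.
a = 4: 3^a = 81 and 74·a = 296, so 81 ≤ 296.
a = 5: 3^a = 243 and 74·a = 370, so 243 ≤ 370.
a = 6: 3^a = 729 and 74·a = 444, so 729 > 444.
Thus a = 6 disproves the claim, and no smaller a works.

a = 6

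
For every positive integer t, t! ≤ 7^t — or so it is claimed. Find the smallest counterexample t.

t = 17

A counterexample is any positive integer t such that t! > 7^t; we check each in order.
The first 16 eligible values, up to t = 16, all satisfy the conclusion.
t = 17: t! = 355687428096000 and 7^t = 232630513987207, so 355687428096000 > 232630513987207.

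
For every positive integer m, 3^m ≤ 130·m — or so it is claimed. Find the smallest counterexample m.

Check each positive integer m in order until 3^m > 130·m.
m = 1: 3^m = 3 and 130·m = 130, so 3 ≤ 130.
m = 2: 3^m = 9 and 130·m = 260, so 9 ≤ 260.
m = 3: 3^m = 27 and 130·m = 390, so 27 ≤ 390.
m = 4: 3^m = 81 and 130·m = 520, so 81 ≤ 520.
m = 5: 3^m = 243 and 130·m = 650, so 243 ≤ 650.
m = 6: 3^m = 729 and 130·m = 780, so 729 ≤ 780.
m = 7: 3^m = 2187 and 130·m = 910, so 2187 > 910.

m = 7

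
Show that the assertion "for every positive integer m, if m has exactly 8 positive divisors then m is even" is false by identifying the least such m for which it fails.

m = 105

The first 12 eligible values, up to m = 104, all satisfy the conclusion.
m = 105: divisors of 105: 1, 3, 5, 7, 15, 21, 35, 105; 105 is odd.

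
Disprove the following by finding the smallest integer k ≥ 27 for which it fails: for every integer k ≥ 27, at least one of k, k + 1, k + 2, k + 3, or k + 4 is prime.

A counterexample is any integer k ≥ 27 such that k, k + 1, k + 2, k + 3, k + 4 are all composite; we check each in order.
The first 5 eligible values, up to k = 31, all satisfy the conclusion.
k = 32: 32 = 2 × 16; 33 = 3 × 11; 34 = 2 × 17; 35 = 5 × 7; 36 = 2 × 18 — all composite.
Hence k = 32 is a counterexample.

k = 32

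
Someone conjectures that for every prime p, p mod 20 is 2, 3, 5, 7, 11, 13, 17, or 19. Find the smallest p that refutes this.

Check each prime p in order until the claim fails.
The first 9 eligible values, up to p = 23, all satisfy the conclusion.
p = 29: 29 mod 20 = 9 — not in {2, 3, 5, 7, 11, 13, 17, 19}.
So p = 29 is the smallest counterexample.

p = 29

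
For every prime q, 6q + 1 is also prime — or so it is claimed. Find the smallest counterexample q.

The first 7 eligible values, up to q = 17, all satisfy the conclusion.
q = 19: 6q + 1 = 115 = 5 × 23, not prime.
Thus q = 19 disproves the claim, and no smaller q works.

q = 19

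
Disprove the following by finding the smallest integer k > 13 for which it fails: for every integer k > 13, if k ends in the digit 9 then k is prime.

A counterexample is any integer k > 13 such that k ends in the digit 9 but k is not prime; we check each in order.
k = 19: 19 ends in 9 and is prime.
k = 29: 29 ends in 9 and is prime.
k = 39: 39 ends in 9; 39 = 3 × 13, composite.
So k = 39 is the smallest counterexample.

k = 39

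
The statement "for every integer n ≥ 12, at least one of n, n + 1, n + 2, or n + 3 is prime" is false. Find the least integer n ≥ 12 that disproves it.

n = 24

Check each integer n ≥ 12 in order until n, n + 1, n + 2, n + 3 are all composite.
For n = 12, 13, 14, 15, …, 21, 22, 23 the conclusion holds.
n = 24: 24 = 2 × 12; 25 = 5 × 5; 26 = 2 × 13; 27 = 3 × 9 — all composite.
So n = 24 is the smallest counterexample.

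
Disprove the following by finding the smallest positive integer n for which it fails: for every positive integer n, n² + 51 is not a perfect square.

n = 1: 1² + 51 = 52, not a perfect square.
n = 2: 2² + 51 = 55, not a perfect square.
n = 3: 3² + 51 = 60, not a perfect square.
n = 4: 4² + 51 = 67, not a perfect square.
n = 5: 5² + 51 = 76, not a perfect square.
n = 6: 6² + 51 = 87, not a perfect square.
n = 7: 7² + 51 = 100 = 10², a perfect square.

n = 7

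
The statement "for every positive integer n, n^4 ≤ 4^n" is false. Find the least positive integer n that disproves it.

n = 3

For n = 1, 2 the conclusion holds.
n = 3: n^4 = 81 and 4^n = 64, so 81 > 64.
Thus n = 3 disproves the claim, and no smaller n works.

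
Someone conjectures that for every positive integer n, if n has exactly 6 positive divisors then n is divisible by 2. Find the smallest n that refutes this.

Check each positive integer n in order until n has exactly 6 positive divisors but n is not divisible by 2.
n = 12: τ(12) = 6; 12 mod 2 = 0.
n = 18: τ(18) = 6; 18 mod 2 = 0.
n = 20: τ(20) = 6; 20 mod 2 = 0.
n = 28: τ(28) = 6; 28 mod 2 = 0.
n = 32: τ(32) = 6; 32 mod 2 = 0.
n = 44: τ(44) = 6; 44 mod 2 = 0.
n = 45: τ(45) = 6; 45 mod 2 = 1.
Hence n = 45 is a counterexample.

n = 45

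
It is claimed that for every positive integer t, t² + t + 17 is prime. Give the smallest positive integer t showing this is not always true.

Check each positive integer t in order until t² + t + 17 is not prime.
The first 15 eligible values, up to t = 15, all satisfy the conclusion.
t = 16: t² + t + 17 = 289 = 17 × 17, composite.

t = 16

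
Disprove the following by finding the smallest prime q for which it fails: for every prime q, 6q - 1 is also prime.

q = 11

Check each prime q in order until 6q - 1 is not prime.
q = 2: 6q - 1 = 11, prime.
q = 3: 6q - 1 = 17, prime.
q = 5: 6q - 1 = 29, prime.
q = 7: 6q - 1 = 41, prime.
q = 11: 6q - 1 = 65 = 5 × 13, not prime.
So q = 11 is the smallest counterexample.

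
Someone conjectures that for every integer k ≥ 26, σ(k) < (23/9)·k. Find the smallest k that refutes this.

Check each integer k ≥ 26 in order until the claim fails.
For k = 26, 27, 28, 29, …, 45, 46, 47 the conclusion holds.
k = 48: σ(48) = 124; 124 ≥ 368/3.

k = 48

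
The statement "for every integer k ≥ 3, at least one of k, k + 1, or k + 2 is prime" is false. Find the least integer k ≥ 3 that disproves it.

For k = 3, 4, 5, 6, 7 the conclusion holds.
k = 8: 8 = 2 × 4; 9 = 3 × 3; 10 = 2 × 5 — all composite.

k = 8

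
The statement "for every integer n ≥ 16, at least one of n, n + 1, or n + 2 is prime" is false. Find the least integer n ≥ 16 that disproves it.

n = 20

For n = 16, 17, 18, 19 the conclusion holds.
n = 20: 20 = 2 × 10; 21 = 3 × 7; 22 = 2 × 11 — all composite.
So n = 20 is the smallest counterexample.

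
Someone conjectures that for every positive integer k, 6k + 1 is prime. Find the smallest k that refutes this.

k = 4

We need the least positive integer k for which 6k + 1 is not prime.
For k = 1, 2, 3 the conclusion holds.
k = 4: 6k + 1 = 25 = 5 × 5, composite.
Hence k = 4 is a counterexample.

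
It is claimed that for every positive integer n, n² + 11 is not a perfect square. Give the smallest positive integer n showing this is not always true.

n = 5

n = 1: 1² + 11 = 12, not a perfect square.
n = 2: 2² + 11 = 15, not a perfect square.
n = 3: 3² + 11 = 20, not a perfect square.
n = 4: 4² + 11 = 27, not a perfect square.
n = 5: 5² + 11 = 36 = 6², a perfect square.
Thus n = 5 disproves the claim, and no smaller n works.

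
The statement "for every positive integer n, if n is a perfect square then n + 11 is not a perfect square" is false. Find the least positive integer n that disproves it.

n = 25

Check each positive integer n in order until n is a perfect square but n + 11 is a perfect square.
For n = 1, 4, 9, 16 the conclusion holds.
n = 25: 25 = 5² and 25 + 11 = 36 = 6².
Thus n = 25 disproves the claim, and no smaller n works.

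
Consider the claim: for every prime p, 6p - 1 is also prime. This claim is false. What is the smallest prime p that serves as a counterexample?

p = 11

The first 4 eligible values, up to p = 7, all satisfy the conclusion.
p = 11: 6p - 1 = 65 = 5 × 13, not prime.
Hence p = 11 is a counterexample.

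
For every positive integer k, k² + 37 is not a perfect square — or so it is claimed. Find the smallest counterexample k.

k = 18

We need the least positive integer k for which k² + 37 is a perfect square.
The first 17 eligible values, up to k = 17, all satisfy the conclusion.
k = 18: 18² + 37 = 361 = 19², a perfect square.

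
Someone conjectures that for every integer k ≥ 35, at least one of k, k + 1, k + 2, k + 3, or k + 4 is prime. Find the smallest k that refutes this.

k = 48

The first 13 eligible values, up to k = 47, all satisfy the conclusion.
k = 48: 48 = 2 × 24; 49 = 7 × 7; 50 = 2 × 25; 51 = 3 × 17; 52 = 2 × 26 — all composite.
Hence k = 48 is a counterexample.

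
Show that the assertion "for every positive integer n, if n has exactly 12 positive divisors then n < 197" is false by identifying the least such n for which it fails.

The first 12 eligible values, up to n = 160, all satisfy the conclusion.
n = 198: τ(198) = 12; 198 ≥ 197.

n = 198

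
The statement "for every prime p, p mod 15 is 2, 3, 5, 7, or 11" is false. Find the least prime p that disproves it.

Check each prime p in order until the claim fails.
For p = 2, 3, 5, 7, 11 the conclusion holds.
p = 13: 13 mod 15 = 13 — not in {2, 3, 5, 7, 11}.

p = 13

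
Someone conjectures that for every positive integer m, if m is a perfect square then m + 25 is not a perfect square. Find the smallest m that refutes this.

A counterexample is any positive integer m such that m is a perfect square but m + 25 is a perfect square; we check each in order.
For m = 1, 4, 9, 16, …, 81, 100, 121 the conclusion holds.
m = 144: 144 = 12² and 144 + 25 = 169 = 13².
Thus m = 144 disproves the claim, and no smaller m works.

m = 144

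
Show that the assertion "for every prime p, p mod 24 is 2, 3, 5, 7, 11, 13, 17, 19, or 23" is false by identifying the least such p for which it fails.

Check each prime p in order until the claim fails.
For p = 2, 3, 5, 7, …, 61, 67, 71 the conclusion holds.
p = 73: 73 mod 24 = 1 — not in {2, 3, 5, 7, 11, 13, 17, 19, 23}.
Thus p = 73 disproves the claim, and no smaller p works.

p = 73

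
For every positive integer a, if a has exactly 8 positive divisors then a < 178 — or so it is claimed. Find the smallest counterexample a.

Check each positive integer a in order until a has exactly 8 positive divisors but the claim fails.
For a = 24, 30, 40, 42, …, 165, 170, 174 the conclusion holds.
a = 182: τ(182) = 8; 182 ≥ 178.

a = 182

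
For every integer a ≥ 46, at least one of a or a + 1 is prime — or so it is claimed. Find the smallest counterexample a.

a = 48

We need the least integer a ≥ 46 for which a, a + 1 are both composite.
For a = 46, 47 the conclusion holds.
a = 48: 48 = 2 × 24; 49 = 7 × 7 — both composite.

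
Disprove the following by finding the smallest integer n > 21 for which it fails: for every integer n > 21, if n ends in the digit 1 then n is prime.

n = 51

Check each integer n > 21 in order until n ends in the digit 1 but n is not prime.
For n = 31, 41 the conclusion holds.
n = 51: 51 ends in 1; 51 = 3 × 17, composite.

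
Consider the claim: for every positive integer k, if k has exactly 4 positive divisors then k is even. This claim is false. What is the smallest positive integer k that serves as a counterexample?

A counterexample is any positive integer k such that k has exactly 4 positive divisors but k is odd; we check each in order.
k = 6: divisors of 6: 1, 2, 3, 6; 6 is even.
k = 8: divisors of 8: 1, 2, 4, 8; 8 is even.
k = 10: divisors of 10: 1, 2, 5, 10; 10 is even.
k = 14: divisors of 14: 1, 2, 7, 14; 14 is even.
k = 15: divisors of 15: 1, 3, 5, 15; 15 is odd.
Hence k = 15 is a counterexample.

k = 15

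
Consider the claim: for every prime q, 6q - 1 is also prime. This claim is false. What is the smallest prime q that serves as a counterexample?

q = 11

A counterexample is any prime q such that 6q - 1 is not prime; we check each in order.
The first 4 eligible values, up to q = 7, all satisfy the conclusion.
q = 11: 6q - 1 = 65 = 5 × 13, not prime.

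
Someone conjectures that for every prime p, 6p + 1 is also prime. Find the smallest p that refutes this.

p = 19

A counterexample is any prime p such that 6p + 1 is not prime; we check each in order.
For p = 2, 3, 5, 7, 11, 13, 17 the conclusion holds.
p = 19: 6p + 1 = 115 = 5 × 23, not prime.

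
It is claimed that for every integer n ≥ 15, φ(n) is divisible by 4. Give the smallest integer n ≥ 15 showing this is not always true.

n = 18

A counterexample is any integer n ≥ 15 such that φ(n) is not divisible by 4; we check each in order.
n = 15: φ(15) = 8; 8 mod 4 = 0.
n = 16: φ(16) = 8; 8 mod 4 = 0.
n = 17: φ(17) = 16; 16 mod 4 = 0.
n = 18: φ(18) = 6; 6 mod 4 = 2.
Thus n = 18 disproves the claim, and no smaller n works.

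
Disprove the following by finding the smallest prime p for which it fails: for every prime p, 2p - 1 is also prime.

p = 5

We need the least prime p for which 2p - 1 is not prime.
For p = 2, 3 the conclusion holds.
p = 5: 2p - 1 = 9 = 3 × 3, not prime.
Hence p = 5 is a counterexample.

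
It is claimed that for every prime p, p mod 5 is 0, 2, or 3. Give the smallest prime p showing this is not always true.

We need the least prime p for which the claim fails.
For p = 2, 3, 5, 7 the conclusion holds.
p = 11: 11 mod 5 = 1 — not in {0, 2, 3}.
Hence p = 11 is a counterexample.

p = 11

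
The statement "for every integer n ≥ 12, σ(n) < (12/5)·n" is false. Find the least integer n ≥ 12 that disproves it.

The first 12 eligible values, up to n = 23, all satisfy the conclusion.
n = 24: σ(24) = 60; 60 ≥ 288/5.
Thus n = 24 disproves the claim, and no smaller n works.

n = 24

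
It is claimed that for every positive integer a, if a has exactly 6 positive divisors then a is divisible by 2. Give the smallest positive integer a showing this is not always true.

a = 45

For a = 12, 18, 20, 28, 32, 44 the conclusion holds.
a = 45: τ(45) = 6; 45 mod 2 = 1.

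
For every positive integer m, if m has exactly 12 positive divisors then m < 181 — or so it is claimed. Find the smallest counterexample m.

m = 198

A counterexample is any positive integer m such that m has exactly 12 positive divisors but the claim fails; we check each in order.
For m = 60, 72, 84, 90, …, 150, 156, 160 the conclusion holds.
m = 198: τ(198) = 12; 198 ≥ 181.
Thus m = 198 disproves the claim, and no smaller m works.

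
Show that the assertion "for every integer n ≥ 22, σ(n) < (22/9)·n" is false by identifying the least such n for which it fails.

We need the least integer n ≥ 22 for which the claim fails.
For n = 22, 23 the conclusion holds.
n = 24: σ(24) = 60; 60 ≥ 176/3.

n = 24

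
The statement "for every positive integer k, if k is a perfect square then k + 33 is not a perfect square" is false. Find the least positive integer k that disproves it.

k = 16

A counterexample is any positive integer k such that k is a perfect square but k + 33 is a perfect square; we check each in order.
k = 1: 1 + 33 = 34, not a perfect square.
k = 4: 4 + 33 = 37, not a perfect square.
k = 9: 9 + 33 = 42, not a perfect square.
k = 16: 16 = 4² and 16 + 33 = 49 = 7².
Thus k = 16 disproves the claim, and no smaller k works.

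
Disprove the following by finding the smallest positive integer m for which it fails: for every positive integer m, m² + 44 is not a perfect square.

A counterexample is any positive integer m such that m² + 44 is a perfect square; we check each in order.
The first 9 eligible values, up to m = 9, all satisfy the conclusion.
m = 10: 10² + 44 = 144 = 12², a perfect square.
Hence m = 10 is a counterexample.

m = 10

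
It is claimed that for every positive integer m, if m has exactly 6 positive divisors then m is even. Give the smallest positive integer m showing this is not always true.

A counterexample is any positive integer m such that m has exactly 6 positive divisors but m is odd; we check each in order.
For m = 12, 18, 20, 28, 32, 44 the conclusion holds.
m = 45: divisors of 45: 1, 3, 5, 9, 15, 45; 45 is odd.

m = 45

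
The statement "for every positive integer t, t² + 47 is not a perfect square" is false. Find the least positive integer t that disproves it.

t = 23

For t = 1, 2, 3, 4, …, 20, 21, 22 the conclusion holds.
t = 23: 23² + 47 = 576 = 24², a perfect square.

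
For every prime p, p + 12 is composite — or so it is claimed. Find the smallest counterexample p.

p = 5

p = 2: p + 12 = 14 = 2 × 7, composite.
p = 3: p + 12 = 15 = 3 × 5, composite.
p = 5: p + 12 = 17, prime — not composite.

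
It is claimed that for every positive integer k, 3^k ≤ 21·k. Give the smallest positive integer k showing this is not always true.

k = 1: 3^k = 3 and 21·k = 21, so 3 ≤ 21.
k = 2: 3^k = 9 and 21·k = 42, so 9 ≤ 42.
k = 3: 3^k = 27 and 21·k = 63, so 27 ≤ 63.
k = 4: 3^k = 81 and 21·k = 84, so 81 ≤ 84.
k = 5: 3^k = 243 and 21·k = 105, so 243 > 105.
Thus k = 5 disproves the claim, and no smaller k works.

k = 5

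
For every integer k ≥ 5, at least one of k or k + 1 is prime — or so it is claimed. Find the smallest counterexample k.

For k = 5, 6, 7 the conclusion holds.
k = 8: 8 = 2 × 4; 9 = 3 × 3 — both composite.
Hence k = 8 is a counterexample.

k = 8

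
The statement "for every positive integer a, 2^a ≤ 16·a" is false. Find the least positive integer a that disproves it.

a = 7

For a = 1, 2, 3, 4, 5, 6 the conclusion holds.
a = 7: 2^a = 128 and 16·a = 112, so 128 > 112.
Thus a = 7 disproves the claim, and no smaller a works.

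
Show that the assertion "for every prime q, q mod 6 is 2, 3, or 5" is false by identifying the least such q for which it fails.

Check each prime q in order until the claim fails.
q = 2: 2 mod 6 = 2.
q = 3: 3 mod 6 = 3.
q = 5: 5 mod 6 = 5.
q = 7: 7 mod 6 = 1 — not in {2, 3, 5}.

q = 7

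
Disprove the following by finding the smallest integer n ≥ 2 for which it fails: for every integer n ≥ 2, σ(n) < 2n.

For n = 2, 3, 4, 5 the conclusion holds.
n = 6: σ(6) = 12; 12 ≥ 12.

n = 6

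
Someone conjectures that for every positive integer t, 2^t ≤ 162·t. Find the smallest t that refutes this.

t = 11

We need the least positive integer t for which 2^t > 162·t.
For t = 1, 2, 3, 4, 5, 6, 7, 8, 9, 10 the conclusion holds.
t = 11: 2^t = 2048 and 162·t = 1782, so 2048 > 1782.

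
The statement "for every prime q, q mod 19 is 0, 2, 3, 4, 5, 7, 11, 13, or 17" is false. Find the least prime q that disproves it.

q = 29

We need the least prime q for which the claim fails.
For q = 2, 3, 5, 7, 11, 13, 17, 19, 23 the conclusion holds.
q = 29: 29 mod 19 = 10 — not in {0, 2, 3, 4, 5, 7, 11, 13, 17}.
Thus q = 29 disproves the claim, and no smaller q works.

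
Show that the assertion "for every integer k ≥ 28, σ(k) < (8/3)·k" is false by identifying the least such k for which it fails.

k = 60

For k = 28, 29, 30, 31, …, 57, 58, 59 the conclusion holds.
k = 60: σ(60) = 168; 168 ≥ 160.
Hence k = 60 is a counterexample.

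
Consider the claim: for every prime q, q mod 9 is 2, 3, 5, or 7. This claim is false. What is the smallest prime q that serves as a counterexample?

q = 13

A counterexample is any prime q such that the claim fails; we check each in order.
The first 5 eligible values, up to q = 11, all satisfy the conclusion.
q = 13: 13 mod 9 = 4 — not in {2, 3, 5, 7}.
So q = 13 is the smallest counterexample.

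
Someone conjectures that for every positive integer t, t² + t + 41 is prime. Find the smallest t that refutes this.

Check each positive integer t in order until t² + t + 41 is not prime.
For t = 1, 2, 3, 4, …, 37, 38, 39 the conclusion holds.
t = 40: t² + t + 41 = 1681 = 41 × 41, composite.
Thus t = 40 disproves the claim, and no smaller t works.

t = 40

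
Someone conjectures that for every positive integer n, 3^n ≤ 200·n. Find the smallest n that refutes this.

Check each positive integer n in order until 3^n > 200·n.
For n = 1, 2, 3, 4, 5, 6 the conclusion holds.
n = 7: 3^n = 2187 and 200·n = 1400, so 2187 > 1400.
So n = 7 is the smallest counterexample.

n = 7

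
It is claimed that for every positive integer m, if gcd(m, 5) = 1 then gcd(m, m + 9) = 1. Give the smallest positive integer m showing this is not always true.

m = 3

A counterexample is any positive integer m such that gcd(m, 5) = 1 but gcd(m, m + 9) > 1; we check each in order.
For m = 1, 2 the conclusion holds.
m = 3: gcd(3, 12) = 3.
Hence m = 3 is a counterexample.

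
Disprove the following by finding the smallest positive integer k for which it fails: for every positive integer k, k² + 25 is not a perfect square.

k = 12

A counterexample is any positive integer k such that k² + 25 is a perfect square; we check each in order.
For k = 1, 2, 3, 4, …, 9, 10, 11 the conclusion holds.
k = 12: 12² + 25 = 169 = 13², a perfect square.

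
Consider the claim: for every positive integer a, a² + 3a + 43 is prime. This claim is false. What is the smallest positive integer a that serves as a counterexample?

We need the least positive integer a for which a² + 3a + 43 is not prime.
The first 38 eligible values, up to a = 38, all satisfy the conclusion.
a = 39: a² + 3a + 43 = 1681 = 41 × 41, composite.

a = 39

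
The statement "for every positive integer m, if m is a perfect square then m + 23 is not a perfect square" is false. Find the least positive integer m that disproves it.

m = 121

Check each positive integer m in order until m is a perfect square but m + 23 is a perfect square.
The first 10 eligible values, up to m = 100, all satisfy the conclusion.
m = 121: 121 = 11² and 121 + 23 = 144 = 12².
Thus m = 121 disproves the claim, and no smaller m works.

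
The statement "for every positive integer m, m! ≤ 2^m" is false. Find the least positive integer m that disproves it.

Check each positive integer m in order until m! > 2^m.
For m = 1, 2, 3 the conclusion holds.
m = 4: m! = 24 and 2^m = 16, so 24 > 16.
Hence m = 4 is a counterexample.

m = 4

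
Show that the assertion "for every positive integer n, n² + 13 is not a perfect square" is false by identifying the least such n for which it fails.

Check each positive integer n in order until n² + 13 is a perfect square.
n = 1: 1² + 13 = 14, not a perfect square.
n = 2: 2² + 13 = 17, not a perfect square.
n = 3: 3² + 13 = 22, not a perfect square.
n = 4: 4² + 13 = 29, not a perfect square.
n = 5: 5² + 13 = 38, not a perfect square.
n = 6: 6² + 13 = 49 = 7², a perfect square.

n = 6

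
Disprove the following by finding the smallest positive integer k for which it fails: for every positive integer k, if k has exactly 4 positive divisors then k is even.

The first 4 eligible values, up to k = 14, all satisfy the conclusion.
k = 15: divisors of 15: 1, 3, 5, 15; 15 is odd.
Hence k = 15 is a counterexample.

k = 15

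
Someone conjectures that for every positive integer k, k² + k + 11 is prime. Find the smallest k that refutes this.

k = 10

A counterexample is any positive integer k such that k² + k + 11 is not prime; we check each in order.
For k = 1, 2, 3, 4, 5, 6, 7, 8, 9 the conclusion holds.
k = 10: k² + k + 11 = 121 = 11 × 11, composite.
Thus k = 10 disproves the claim, and no smaller k works.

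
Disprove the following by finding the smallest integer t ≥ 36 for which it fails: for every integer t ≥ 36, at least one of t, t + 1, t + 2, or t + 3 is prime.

We need the least integer t ≥ 36 for which t, t + 1, t + 2, t + 3 are all composite.
The first 12 eligible values, up to t = 47, all satisfy the conclusion.
t = 48: 48 = 2 × 24; 49 = 7 × 7; 50 = 2 × 25; 51 = 3 × 17 — all composite.

t = 48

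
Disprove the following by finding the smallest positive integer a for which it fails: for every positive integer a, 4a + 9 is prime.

a = 3

Check each positive integer a in order until 4a + 9 is not prime.
For a = 1, 2 the conclusion holds.
a = 3: 4a + 9 = 21 = 3 × 7, composite.
So a = 3 is the smallest counterexample.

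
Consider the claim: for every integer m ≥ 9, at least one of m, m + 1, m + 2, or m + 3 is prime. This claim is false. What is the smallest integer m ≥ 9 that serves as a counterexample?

Check each integer m ≥ 9 in order until m, m + 1, m + 2, m + 3 are all composite.
The first 15 eligible values, up to m = 23, all satisfy the conclusion.
m = 24: 24 = 2 × 12; 25 = 5 × 5; 26 = 2 × 13; 27 = 3 × 9 — all composite.

m = 24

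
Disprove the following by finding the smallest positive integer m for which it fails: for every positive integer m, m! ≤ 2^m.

m = 4

A counterexample is any positive integer m such that m! > 2^m; we check each in order.
For m = 1, 2, 3 the conclusion holds.
m = 4: m! = 24 and 2^m = 16, so 24 > 16.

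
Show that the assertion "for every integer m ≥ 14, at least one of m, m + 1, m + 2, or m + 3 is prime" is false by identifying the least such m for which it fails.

m = 24

For m = 14, 15, 16, 17, 18, 19, 20, 21, 22, 23 the conclusion holds.
m = 24: 24 = 2 × 12; 25 = 5 × 5; 26 = 2 × 13; 27 = 3 × 9 — all composite.
So m = 24 is the smallest counterexample.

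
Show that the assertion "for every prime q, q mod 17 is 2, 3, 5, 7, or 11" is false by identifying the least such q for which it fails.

q = 13

Check each prime q in order until the claim fails.
The first 5 eligible values, up to q = 11, all satisfy the conclusion.
q = 13: 13 mod 17 = 13 — not in {2, 3, 5, 7, 11}.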